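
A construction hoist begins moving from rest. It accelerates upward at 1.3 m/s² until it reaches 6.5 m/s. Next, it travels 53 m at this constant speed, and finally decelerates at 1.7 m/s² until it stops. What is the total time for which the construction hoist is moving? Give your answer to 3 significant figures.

Phase 1 (accelerating): v₀ = 0 m/s, a = 1.3 m/s².
v = v₀ + at → t = (6.5 − 0) / 1.3 = 5.00 s
v² = v₀² + 2aΔx → Δx = (6.5² − 0²)/(2·1.3) = 16.2 m

Phase 2 (constant speed): v₀ = 6.50 m/s, a = 0 m/s².
Constant speed: t = d/v = 53/6.50 = 8.15 s

Phase 3 (decelerating): v₀ = 6.50 m/s, a = -1.7 m/s².
v = v₀ + at → t = (0 − 6.50) / -1.7 = 3.82 s
v² = v₀² + 2aΔx → Δx = (0² − 6.50²)/(2·-1.7) = 12.4 m
Total time = 5.00 + 8.15 + 3.82 = 17.0 s

17.0 s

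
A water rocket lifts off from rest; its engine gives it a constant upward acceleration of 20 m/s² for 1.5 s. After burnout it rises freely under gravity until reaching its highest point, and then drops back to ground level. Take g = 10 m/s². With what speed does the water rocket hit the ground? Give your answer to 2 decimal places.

36.74 m/s

Phase 1 (powered ascent): v₀ = 0 m/s, a = 20 m/s².
v = v₀ + at = 0 + (20)(1.5) = 30.0 m/s
Δx = v₀t + ½at² = 0·1.5 + 0.5·20·1.5² = 22.5 m

Phase 2 (coasting upward): v₀ = 30.0 m/s, a = -10 m/s².
v = v₀ + at → t = (0 − 30.0) / -10 = 3.00 s
v² = v₀² + 2aΔx → Δx = (0² − 30.0²)/(2·-10) = 45.0 m

Phase 3 (free fall): v₀ = 0 m/s, a = -10 m/s².
Falls 67.5 m from rest: t = √(2·67.5/10) = 3.67 s; v = g·t = 36.7 m/s.
Impact speed = 36.7 m/s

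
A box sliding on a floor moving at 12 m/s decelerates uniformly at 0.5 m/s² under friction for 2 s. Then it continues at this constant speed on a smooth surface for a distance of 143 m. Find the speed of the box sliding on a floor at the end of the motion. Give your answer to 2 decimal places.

11.00 m/s

Phase 1 (decelerating): v₀ = 12.0 m/s, a = -0.5 m/s².
v = v₀ + at = 12.0 + (-0.5)(2) = 11.0 m/s
Δx = v₀t + ½at² = 12.0·2 + 0.5·-0.5·2² = 23.0 m

Phase 2 (constant speed): v₀ = 11.0 m/s, a = 0 m/s².
Constant speed: t = d/v = 143/11.0 = 13.0 s
Final speed = 11.0 m/s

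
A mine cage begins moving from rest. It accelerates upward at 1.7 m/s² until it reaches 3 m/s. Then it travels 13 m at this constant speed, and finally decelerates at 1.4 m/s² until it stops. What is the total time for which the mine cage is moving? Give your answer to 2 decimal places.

8.24 s

Phase 1 (accelerating): v₀ = 0 m/s, a = 1.7 m/s².
v = v₀ + at → t = (3 − 0) / 1.7 = 1.76 s
v² = v₀² + 2aΔx → Δx = (3² − 0²)/(2·1.7) = 2.65 m

Phase 2 (constant speed): v₀ = 3.00 m/s, a = 0 m/s².
Constant speed: t = d/v = 13/3.00 = 4.33 s

Phase 3 (decelerating): v₀ = 3.00 m/s, a = -1.4 m/s².
v = v₀ + at → t = (0 − 3.00) / -1.4 = 2.14 s
v² = v₀² + 2aΔx → Δx = (0² − 3.00²)/(2·-1.4) = 3.21 m
Total time = 1.76 + 4.33 + 2.14 = 8.24 s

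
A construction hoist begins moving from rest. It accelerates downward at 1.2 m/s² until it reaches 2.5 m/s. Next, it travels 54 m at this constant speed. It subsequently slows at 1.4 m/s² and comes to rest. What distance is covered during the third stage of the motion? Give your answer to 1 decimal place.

2.2 m

Phase 1 (accelerating): v₀ = 0 m/s, a = 1.2 m/s².
v = v₀ + at → t = (2.5 − 0) / 1.2 = 2.08 s
v² = v₀² + 2aΔx → Δx = (2.5² − 0²)/(2·1.2) = 2.60 m

Phase 2 (constant speed): v₀ = 2.50 m/s, a = 0 m/s².
Constant speed: t = d/v = 54/2.50 = 21.6 s

Phase 3 (decelerating): v₀ = 2.50 m/s, a = -1.4 m/s².
v = v₀ + at → t = (0 − 2.50) / -1.4 = 1.79 s
v² = v₀² + 2aΔx → Δx = (0² − 2.50²)/(2·-1.4) = 2.23 m
Distance in phase 3 = 2.23 m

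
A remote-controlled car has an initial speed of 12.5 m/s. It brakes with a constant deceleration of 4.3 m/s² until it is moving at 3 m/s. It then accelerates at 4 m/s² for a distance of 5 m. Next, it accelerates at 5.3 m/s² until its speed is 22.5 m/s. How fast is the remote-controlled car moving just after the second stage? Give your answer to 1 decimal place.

7.0 m/s

Phase 1 (decelerating): v₀ = 12.5 m/s, a = -4.3 m/s².
v = v₀ + at → t = (3 − 12.5) / -4.3 = 2.21 s
v² = v₀² + 2aΔx → Δx = (3² − 12.5²)/(2·-4.3) = 17.1 m

Phase 2 (accelerating): v₀ = 3.00 m/s, a = 4 m/s².
v² = v₀² + 2aΔx = 3.00² + 2·4·5 = 49.0 → v = 7.00 m/s
t = (v − v₀)/a = (7.00 − 3.00)/4 = 1.00 s
Speed at end of phase 2 = 7.00 m/s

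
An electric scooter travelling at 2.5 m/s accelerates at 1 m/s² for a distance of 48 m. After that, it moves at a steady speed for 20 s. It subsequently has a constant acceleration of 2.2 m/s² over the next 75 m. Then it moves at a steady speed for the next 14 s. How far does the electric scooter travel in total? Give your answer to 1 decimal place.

616.3 m

Phase 1 (accelerating): v₀ = 2.50 m/s, a = 1 m/s².
v² = v₀² + 2aΔx = 2.50² + 2·1·48 = 102 → v = 10.1 m/s
t = (v − v₀)/a = (10.1 − 2.50)/1 = 7.61 s

Phase 2 (constant speed): v₀ = 10.1 m/s, a = 0 m/s².
v = v₀ + at = 10.1 + (0)(20) = 10.1 m/s
Δx = v₀t + ½at² = 10.1·20 + 0.5·0·20² = 202 m

Phase 3 (accelerating): v₀ = 10.1 m/s, a = 2.2 m/s².
v² = v₀² + 2aΔx = 10.1² + 2·2.2·75 = 432 → v = 20.8 m/s
t = (v − v₀)/a = (20.8 − 10.1)/2.2 = 4.85 s

Phase 4 (constant speed): v₀ = 20.8 m/s, a = 0 m/s².
v = v₀ + at = 20.8 + (0)(14) = 20.8 m/s
Δx = v₀t + ½at² = 20.8·14 + 0.5·0·14² = 291 m
Total distance = 48.0 + 202 + 75.0 + 291 = 616 m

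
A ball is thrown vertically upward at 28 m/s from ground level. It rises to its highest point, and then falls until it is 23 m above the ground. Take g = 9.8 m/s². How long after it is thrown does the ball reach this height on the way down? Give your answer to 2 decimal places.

4.72 s

Phase 1 (rising): v₀ = 28.0 m/s, a = -9.8 m/s².
v = v₀ + at → t = (0 − 28.0) / -9.8 = 2.86 s
v² = v₀² + 2aΔx → Δx = (0² − 28.0²)/(2·-9.8) = 40.0 m

Phase 2 (falling): v₀ = 0 m/s, a = -9.8 m/s².
Falls 17.0 m from rest: t = √(2·17.0/9.8) = 1.86 s; v = g·t = 18.3 m/s.
Total time = 2.86 + 1.86 = 4.72 s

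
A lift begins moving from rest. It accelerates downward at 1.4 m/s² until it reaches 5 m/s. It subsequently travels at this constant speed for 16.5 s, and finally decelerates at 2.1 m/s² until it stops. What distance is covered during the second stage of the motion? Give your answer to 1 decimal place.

Phase 1 (accelerating): v₀ = 0 m/s, a = 1.4 m/s².
v = v₀ + at → t = (5 − 0) / 1.4 = 3.57 s
v² = v₀² + 2aΔx → Δx = (5² − 0²)/(2·1.4) = 8.93 m

Phase 2 (constant speed): v₀ = 5.00 m/s, a = 0 m/s².
v = v₀ + at = 5.00 + (0)(16.5) = 5.00 m/s
Δx = v₀t + ½at² = 5.00·16.5 + 0.5·0·16.5² = 82.5 m
Distance in phase 2 = 82.5 m

82.5 m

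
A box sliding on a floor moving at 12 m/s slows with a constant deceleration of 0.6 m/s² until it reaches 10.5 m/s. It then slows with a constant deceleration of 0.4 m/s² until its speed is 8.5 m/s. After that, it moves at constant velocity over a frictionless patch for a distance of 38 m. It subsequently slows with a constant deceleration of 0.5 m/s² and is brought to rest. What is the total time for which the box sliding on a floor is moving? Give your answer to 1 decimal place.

29.0 s

Phase 1 (decelerating): v₀ = 12.0 m/s, a = -0.6 m/s².
v = v₀ + at → t = (10.5 − 12.0) / -0.6 = 2.50 s
v² = v₀² + 2aΔx → Δx = (10.5² − 12.0²)/(2·-0.6) = 28.1 m

Phase 2 (decelerating): v₀ = 10.5 m/s, a = -0.4 m/s².
v = v₀ + at → t = (8.5 − 10.5) / -0.4 = 5.00 s
v² = v₀² + 2aΔx → Δx = (8.5² − 10.5²)/(2·-0.4) = 47.5 m

Phase 3 (constant speed): v₀ = 8.50 m/s, a = 0 m/s².
Constant speed: t = d/v = 38/8.50 = 4.47 s

Phase 4 (decelerating): v₀ = 8.50 m/s, a = -0.5 m/s².
v = v₀ + at → t = (0 − 8.50) / -0.5 = 17.0 s
v² = v₀² + 2aΔx → Δx = (0² − 8.50²)/(2·-0.5) = 72.2 m
Total time = 2.50 + 5.00 + 4.47 + 17.0 = 29.0 s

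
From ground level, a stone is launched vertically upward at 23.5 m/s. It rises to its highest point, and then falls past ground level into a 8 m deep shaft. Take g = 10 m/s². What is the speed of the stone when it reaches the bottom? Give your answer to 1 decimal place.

Phase 1 (rising): v₀ = 23.5 m/s, a = -10 m/s².
v = v₀ + at → t = (0 − 23.5) / -10 = 2.35 s
v² = v₀² + 2aΔx → Δx = (0² − 23.5²)/(2·-10) = 27.6 m

Phase 2 (falling): v₀ = 0 m/s, a = -10 m/s².
Falls 35.6 m from rest: t = √(2·35.6/10) = 2.67 s; v = g·t = 26.7 m/s.
Final speed = 26.7 m/s

26.7 m/s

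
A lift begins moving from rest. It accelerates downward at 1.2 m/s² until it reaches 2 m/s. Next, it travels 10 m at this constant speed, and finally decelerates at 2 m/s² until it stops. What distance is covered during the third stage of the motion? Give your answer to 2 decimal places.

1.00 m

Phase 1 (accelerating): v₀ = 0 m/s, a = 1.2 m/s².
v = v₀ + at → t = (2 − 0) / 1.2 = 1.67 s
v² = v₀² + 2aΔx → Δx = (2² − 0²)/(2·1.2) = 1.67 m

Phase 2 (constant speed): v₀ = 2.00 m/s, a = 0 m/s².
Constant speed: t = d/v = 10/2.00 = 5.00 s

Phase 3 (decelerating): v₀ = 2.00 m/s, a = -2 m/s².
v = v₀ + at → t = (0 − 2.00) / -2 = 1.00 s
v² = v₀² + 2aΔx → Δx = (0² − 2.00²)/(2·-2) = 1.00 m
Distance in phase 3 = 1.00 m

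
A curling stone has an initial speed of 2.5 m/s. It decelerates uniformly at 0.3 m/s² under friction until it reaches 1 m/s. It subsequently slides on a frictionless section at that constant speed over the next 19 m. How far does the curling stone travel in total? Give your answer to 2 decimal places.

27.75 m

Phase 1 (decelerating): v₀ = 2.50 m/s, a = -0.3 m/s².
v = v₀ + at → t = (1 − 2.50) / -0.3 = 5.00 s
v² = v₀² + 2aΔx → Δx = (1² − 2.50²)/(2·-0.3) = 8.75 m

Phase 2 (constant speed): v₀ = 1.00 m/s, a = 0 m/s².
Constant speed: t = d/v = 19/1.00 = 19.0 s
Total distance = 8.75 + 19.0 = 27.8 m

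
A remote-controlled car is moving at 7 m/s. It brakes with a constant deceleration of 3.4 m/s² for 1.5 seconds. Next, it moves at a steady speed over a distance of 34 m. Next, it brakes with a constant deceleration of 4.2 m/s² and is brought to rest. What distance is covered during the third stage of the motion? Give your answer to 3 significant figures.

Phase 1 (decelerating): v₀ = 7.00 m/s, a = -3.4 m/s².
v = v₀ + at = 7.00 + (-3.4)(1.5) = 1.90 m/s
Δx = v₀t + ½at² = 7.00·1.5 + 0.5·-3.4·1.5² = 6.68 m

Phase 2 (constant speed): v₀ = 1.90 m/s, a = 0 m/s².
Constant speed: t = d/v = 34/1.90 = 17.9 s

Phase 3 (decelerating): v₀ = 1.90 m/s, a = -4.2 m/s².
v = v₀ + at → t = (0 − 1.90) / -4.2 = 0.452 s
v² = v₀² + 2aΔx → Δx = (0² − 1.90²)/(2·-4.2) = 0.430 m
Distance in phase 3 = 0.430 m

0.430 m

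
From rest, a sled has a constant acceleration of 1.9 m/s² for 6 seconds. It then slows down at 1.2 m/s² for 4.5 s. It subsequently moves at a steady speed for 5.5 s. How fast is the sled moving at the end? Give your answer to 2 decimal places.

6.00 m/s

Phase 1 (accelerating): v₀ = 0 m/s, a = 1.9 m/s².
v = v₀ + at = 0 + (1.9)(6) = 11.4 m/s
Δx = v₀t + ½at² = 0·6 + 0.5·1.9·6² = 34.2 m

Phase 2 (decelerating): v₀ = 11.4 m/s, a = -1.2 m/s².
v = v₀ + at = 11.4 + (-1.2)(4.5) = 6.00 m/s
Δx = v₀t + ½at² = 11.4·4.5 + 0.5·-1.2·4.5² = 39.1 m

Phase 3 (constant speed): v₀ = 6.00 m/s, a = 0 m/s².
v = v₀ + at = 6.00 + (0)(5.5) = 6.00 m/s
Δx = v₀t + ½at² = 6.00·5.5 + 0.5·0·5.5² = 33.0 m
Final speed = 6.00 m/s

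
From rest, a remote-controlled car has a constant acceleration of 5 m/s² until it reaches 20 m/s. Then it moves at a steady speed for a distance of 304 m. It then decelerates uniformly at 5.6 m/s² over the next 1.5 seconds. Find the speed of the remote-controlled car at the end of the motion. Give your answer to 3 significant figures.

Phase 1 (accelerating): v₀ = 0 m/s, a = 5 m/s².
v = v₀ + at → t = (20 − 0) / 5 = 4.00 s
v² = v₀² + 2aΔx → Δx = (20² − 0²)/(2·5) = 40.0 m

Phase 2 (constant speed): v₀ = 20.0 m/s, a = 0 m/s².
Constant speed: t = d/v = 304/20.0 = 15.2 s

Phase 3 (decelerating): v₀ = 20.0 m/s, a = -5.6 m/s².
v = v₀ + at = 20.0 + (-5.6)(1.5) = 11.6 m/s
Δx = v₀t + ½at² = 20.0·1.5 + 0.5·-5.6·1.5² = 23.7 m
Final speed = 11.6 m/s

11.6 m/s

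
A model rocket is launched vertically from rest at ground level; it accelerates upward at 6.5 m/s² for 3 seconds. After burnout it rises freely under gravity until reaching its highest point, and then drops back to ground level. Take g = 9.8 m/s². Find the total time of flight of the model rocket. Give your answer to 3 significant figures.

Phase 1 (powered ascent): v₀ = 0 m/s, a = 6.5 m/s².
v = v₀ + at = 0 + (6.5)(3) = 19.5 m/s
Δx = v₀t + ½at² = 0·3 + 0.5·6.5·3² = 29.2 m

Phase 2 (coasting upward): v₀ = 19.5 m/s, a = -9.8 m/s².
v = v₀ + at → t = (0 − 19.5) / -9.8 = 1.99 s
v² = v₀² + 2aΔx → Δx = (0² − 19.5²)/(2·-9.8) = 19.4 m

Phase 3 (free fall): v₀ = 0 m/s, a = -9.8 m/s².
Falls 48.7 m from rest: t = √(2·48.7/9.8) = 3.15 s; v = g·t = 30.9 m/s.
Total time = 3.00 + 1.99 + 3.15 = 8.14 s

8.14 s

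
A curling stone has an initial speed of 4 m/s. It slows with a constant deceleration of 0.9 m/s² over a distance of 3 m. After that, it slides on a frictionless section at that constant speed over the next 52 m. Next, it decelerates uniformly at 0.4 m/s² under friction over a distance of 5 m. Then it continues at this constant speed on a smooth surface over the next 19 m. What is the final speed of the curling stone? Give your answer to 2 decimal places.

Phase 1 (decelerating): v₀ = 4.00 m/s, a = -0.9 m/s².
v² = v₀² + 2aΔx = 4.00² + 2·-0.9·3 = 10.6 → v = 3.26 m/s
t = (v − v₀)/a = (3.26 − 4.00)/-0.9 = 0.827 s

Phase 2 (constant speed): v₀ = 3.26 m/s, a = 0 m/s².
Constant speed: t = d/v = 52/3.26 = 16.0 s

Phase 3 (decelerating): v₀ = 3.26 m/s, a = -0.4 m/s².
v² = v₀² + 2aΔx = 3.26² + 2·-0.4·5 = 6.60 → v = 2.57 m/s
t = (v − v₀)/a = (2.57 − 3.26)/-0.4 = 1.72 s

Phase 4 (constant speed): v₀ = 2.57 m/s, a = 0 m/s².
Constant speed: t = d/v = 19/2.57 = 7.40 s
Final speed = 2.57 m/s

2.57 m/s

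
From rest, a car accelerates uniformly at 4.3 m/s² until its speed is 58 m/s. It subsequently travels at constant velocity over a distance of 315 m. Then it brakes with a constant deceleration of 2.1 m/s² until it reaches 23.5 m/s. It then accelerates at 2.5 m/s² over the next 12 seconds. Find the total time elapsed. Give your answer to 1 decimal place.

Phase 1 (accelerating): v₀ = 0 m/s, a = 4.3 m/s².
v = v₀ + at → t = (58 − 0) / 4.3 = 13.5 s
v² = v₀² + 2aΔx → Δx = (58² − 0²)/(2·4.3) = 391 m

Phase 2 (constant speed): v₀ = 58.0 m/s, a = 0 m/s².
Constant speed: t = d/v = 315/58.0 = 5.43 s

Phase 3 (decelerating): v₀ = 58.0 m/s, a = -2.1 m/s².
v = v₀ + at → t = (23.5 − 58.0) / -2.1 = 16.4 s
v² = v₀² + 2aΔx → Δx = (23.5² − 58.0²)/(2·-2.1) = 669 m

Phase 4 (accelerating): v₀ = 23.5 m/s, a = 2.5 m/s².
v = v₀ + at = 23.5 + (2.5)(12) = 53.5 m/s
Δx = v₀t + ½at² = 23.5·12 + 0.5·2.5·12² = 462 m
Total time = 13.5 + 5.43 + 16.4 + 12.0 = 47.3 s

47.3 s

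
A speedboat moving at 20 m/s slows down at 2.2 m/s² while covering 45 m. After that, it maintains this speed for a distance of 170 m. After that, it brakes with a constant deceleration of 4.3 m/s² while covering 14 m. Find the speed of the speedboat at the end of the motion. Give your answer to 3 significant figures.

Phase 1 (decelerating): v₀ = 20.0 m/s, a = -2.2 m/s².
v² = v₀² + 2aΔx = 20.0² + 2·-2.2·45 = 202 → v = 14.2 m/s
t = (v − v₀)/a = (14.2 − 20.0)/-2.2 = 2.63 s

Phase 2 (constant speed): v₀ = 14.2 m/s, a = 0 m/s².
Constant speed: t = d/v = 170/14.2 = 12.0 s

Phase 3 (decelerating): v₀ = 14.2 m/s, a = -4.3 m/s².
v² = v₀² + 2aΔx = 14.2² + 2·-4.3·14 = 81.6 → v = 9.03 m/s
t = (v − v₀)/a = (9.03 − 14.2)/-4.3 = 1.20 s
Final speed = 9.03 m/s

9.03 m/s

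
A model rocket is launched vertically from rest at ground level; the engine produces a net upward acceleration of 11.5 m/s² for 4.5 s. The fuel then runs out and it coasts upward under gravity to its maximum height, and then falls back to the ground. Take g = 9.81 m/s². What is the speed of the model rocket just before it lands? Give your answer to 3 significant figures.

Phase 1 (powered ascent): v₀ = 0 m/s, a = 11.5 m/s².
v = v₀ + at = 0 + (11.5)(4.5) = 51.8 m/s
Δx = v₀t + ½at² = 0·4.5 + 0.5·11.5·4.5² = 116 m

Phase 2 (coasting upward): v₀ = 51.8 m/s, a = -9.81 m/s².
v = v₀ + at → t = (0 − 51.8) / -9.81 = 5.28 s
v² = v₀² + 2aΔx → Δx = (0² − 51.8²)/(2·-9.81) = 136 m

Phase 3 (free fall): v₀ = 0 m/s, a = -9.81 m/s².
Falls 253 m from rest: t = √(2·253/9.81) = 7.18 s; v = g·t = 70.4 m/s.
Impact speed = 70.4 m/s

70.4 m/s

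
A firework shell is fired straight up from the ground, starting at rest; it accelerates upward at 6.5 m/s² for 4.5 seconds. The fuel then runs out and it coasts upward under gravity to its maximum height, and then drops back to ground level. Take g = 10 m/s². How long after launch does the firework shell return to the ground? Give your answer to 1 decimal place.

12.1 s

Phase 1 (powered ascent): v₀ = 0 m/s, a = 6.5 m/s².
v = v₀ + at = 0 + (6.5)(4.5) = 29.2 m/s
Δx = v₀t + ½at² = 0·4.5 + 0.5·6.5·4.5² = 65.8 m

Phase 2 (coasting upward): v₀ = 29.2 m/s, a = -10 m/s².
v = v₀ + at → t = (0 − 29.2) / -10 = 2.92 s
v² = v₀² + 2aΔx → Δx = (0² − 29.2²)/(2·-10) = 42.8 m

Phase 3 (free fall): v₀ = 0 m/s, a = -10 m/s².
Falls 109 m from rest: t = √(2·109/10) = 4.66 s; v = g·t = 46.6 m/s.
Total time = 4.50 + 2.92 + 4.66 = 12.1 s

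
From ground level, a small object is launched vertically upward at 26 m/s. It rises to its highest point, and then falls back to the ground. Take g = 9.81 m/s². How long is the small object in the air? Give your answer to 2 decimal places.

5.30 s

Phase 1 (rising): v₀ = 26.0 m/s, a = -9.81 m/s².
v = v₀ + at → t = (0 − 26.0) / -9.81 = 2.65 s
v² = v₀² + 2aΔx → Δx = (0² − 26.0²)/(2·-9.81) = 34.5 m

Phase 2 (falling): v₀ = 0 m/s, a = -9.81 m/s².
Falls 34.5 m from rest: t = √(2·34.5/9.81) = 2.65 s; v = g·t = 26.0 m/s.
Total time = 2.65 + 2.65 = 5.30 s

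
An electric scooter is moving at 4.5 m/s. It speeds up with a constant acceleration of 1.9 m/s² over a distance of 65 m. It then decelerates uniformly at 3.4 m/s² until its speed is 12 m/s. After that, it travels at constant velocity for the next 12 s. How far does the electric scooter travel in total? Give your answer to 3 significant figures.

227 m

Phase 1 (accelerating): v₀ = 4.50 m/s, a = 1.9 m/s².
v² = v₀² + 2aΔx = 4.50² + 2·1.9·65 = 267 → v = 16.3 m/s
t = (v − v₀)/a = (16.3 − 4.50)/1.9 = 6.24 s

Phase 2 (decelerating): v₀ = 16.3 m/s, a = -3.4 m/s².
v = v₀ + at → t = (12 − 16.3) / -3.4 = 1.28 s
v² = v₀² + 2aΔx → Δx = (12² − 16.3²)/(2·-3.4) = 18.1 m

Phase 3 (constant speed): v₀ = 12.0 m/s, a = 0 m/s².
v = v₀ + at = 12.0 + (0)(12) = 12.0 m/s
Δx = v₀t + ½at² = 12.0·12 + 0.5·0·12² = 144 m
Total distance = 65.0 + 18.1 + 144 = 227 m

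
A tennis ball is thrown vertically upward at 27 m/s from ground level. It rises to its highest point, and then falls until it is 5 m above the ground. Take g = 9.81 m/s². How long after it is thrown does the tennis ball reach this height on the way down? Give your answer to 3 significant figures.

Phase 1 (rising): v₀ = 27.0 m/s, a = -9.81 m/s².
v = v₀ + at → t = (0 − 27.0) / -9.81 = 2.75 s
v² = v₀² + 2aΔx → Δx = (0² − 27.0²)/(2·-9.81) = 37.2 m

Phase 2 (falling): v₀ = 0 m/s, a = -9.81 m/s².
Falls 32.2 m from rest: t = √(2·32.2/9.81) = 2.56 s; v = g·t = 25.1 m/s.
Total time = 2.75 + 2.56 = 5.31 s

5.31 s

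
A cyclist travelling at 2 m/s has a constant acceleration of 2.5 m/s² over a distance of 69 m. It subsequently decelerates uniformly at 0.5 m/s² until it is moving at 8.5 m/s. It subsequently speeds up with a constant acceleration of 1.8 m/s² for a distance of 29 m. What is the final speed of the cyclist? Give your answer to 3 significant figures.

13.3 m/s

Phase 1 (accelerating): v₀ = 2.00 m/s, a = 2.5 m/s².
v² = v₀² + 2aΔx = 2.00² + 2·2.5·69 = 349 → v = 18.7 m/s
t = (v − v₀)/a = (18.7 − 2.00)/2.5 = 6.67 s

Phase 2 (decelerating): v₀ = 18.7 m/s, a = -0.5 m/s².
v = v₀ + at → t = (8.5 − 18.7) / -0.5 = 20.4 s
v² = v₀² + 2aΔx → Δx = (8.5² − 18.7²)/(2·-0.5) = 277 m

Phase 3 (accelerating): v₀ = 8.50 m/s, a = 1.8 m/s².
v² = v₀² + 2aΔx = 8.50² + 2·1.8·29 = 177 → v = 13.3 m/s
t = (v − v₀)/a = (13.3 − 8.50)/1.8 = 2.66 s
Final speed = 13.3 m/s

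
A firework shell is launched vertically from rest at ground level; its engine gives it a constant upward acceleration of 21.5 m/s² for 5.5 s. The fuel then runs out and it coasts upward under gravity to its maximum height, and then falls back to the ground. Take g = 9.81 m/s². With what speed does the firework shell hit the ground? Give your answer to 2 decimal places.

142.70 m/s

Phase 1 (powered ascent): v₀ = 0 m/s, a = 21.5 m/s².
v = v₀ + at = 0 + (21.5)(5.5) = 118 m/s
Δx = v₀t + ½at² = 0·5.5 + 0.5·21.5·5.5² = 325 m

Phase 2 (coasting upward): v₀ = 118 m/s, a = -9.81 m/s².
v = v₀ + at → t = (0 − 118) / -9.81 = 12.1 s
v² = v₀² + 2aΔx → Δx = (0² − 118²)/(2·-9.81) = 713 m

Phase 3 (free fall): v₀ = 0 m/s, a = -9.81 m/s².
Falls 1040 m from rest: t = √(2·1040/9.81) = 14.5 s; v = g·t = 143 m/s.
Impact speed = 143 m/s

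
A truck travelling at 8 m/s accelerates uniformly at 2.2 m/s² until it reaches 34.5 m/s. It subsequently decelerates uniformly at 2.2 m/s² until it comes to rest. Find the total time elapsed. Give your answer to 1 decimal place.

Phase 1 (accelerating): v₀ = 8.00 m/s, a = 2.2 m/s².
v = v₀ + at → t = (34.5 − 8.00) / 2.2 = 12.0 s
v² = v₀² + 2aΔx → Δx = (34.5² − 8.00²)/(2·2.2) = 256 m

Phase 2 (decelerating): v₀ = 34.5 m/s, a = -2.2 m/s².
v = v₀ + at → t = (0 − 34.5) / -2.2 = 15.7 s
v² = v₀² + 2aΔx → Δx = (0² − 34.5²)/(2·-2.2) = 271 m
Total time = 12.0 + 15.7 = 27.7 s

27.7 s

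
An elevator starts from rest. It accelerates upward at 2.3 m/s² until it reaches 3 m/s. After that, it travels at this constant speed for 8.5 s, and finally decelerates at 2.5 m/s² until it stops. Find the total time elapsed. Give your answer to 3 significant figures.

11.0 s

Phase 1 (accelerating): v₀ = 0 m/s, a = 2.3 m/s².
v = v₀ + at → t = (3 − 0) / 2.3 = 1.30 s
v² = v₀² + 2aΔx → Δx = (3² − 0²)/(2·2.3) = 1.96 m

Phase 2 (constant speed): v₀ = 3.00 m/s, a = 0 m/s².
v = v₀ + at = 3.00 + (0)(8.5) = 3.00 m/s
Δx = v₀t + ½at² = 3.00·8.5 + 0.5·0·8.5² = 25.5 m

Phase 3 (decelerating): v₀ = 3.00 m/s, a = -2.5 m/s².
v = v₀ + at → t = (0 − 3.00) / -2.5 = 1.20 s
v² = v₀² + 2aΔx → Δx = (0² − 3.00²)/(2·-2.5) = 1.80 m
Total time = 1.30 + 8.50 + 1.20 = 11.0 s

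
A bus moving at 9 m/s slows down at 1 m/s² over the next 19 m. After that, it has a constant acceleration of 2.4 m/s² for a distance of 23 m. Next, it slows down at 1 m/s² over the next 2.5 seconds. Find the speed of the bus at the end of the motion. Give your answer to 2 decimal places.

Phase 1 (decelerating): v₀ = 9.00 m/s, a = -1 m/s².
v² = v₀² + 2aΔx = 9.00² + 2·-1·19 = 43.0 → v = 6.56 m/s
t = (v − v₀)/a = (6.56 − 9.00)/-1 = 2.44 s

Phase 2 (accelerating): v₀ = 6.56 m/s, a = 2.4 m/s².
v² = v₀² + 2aΔx = 6.56² + 2·2.4·23 = 153 → v = 12.4 m/s
t = (v − v₀)/a = (12.4 − 6.56)/2.4 = 2.43 s

Phase 3 (decelerating): v₀ = 12.4 m/s, a = -1 m/s².
v = v₀ + at = 12.4 + (-1)(2.5) = 9.89 m/s
Δx = v₀t + ½at² = 12.4·2.5 + 0.5·-1·2.5² = 27.8 m
Final speed = 9.89 m/s

9.89 m/s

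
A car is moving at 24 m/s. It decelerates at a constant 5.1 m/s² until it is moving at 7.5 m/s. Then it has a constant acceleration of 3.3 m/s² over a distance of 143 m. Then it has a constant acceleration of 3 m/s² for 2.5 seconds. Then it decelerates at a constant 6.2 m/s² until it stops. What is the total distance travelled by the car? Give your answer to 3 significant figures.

Phase 1 (decelerating): v₀ = 24.0 m/s, a = -5.1 m/s².
v = v₀ + at → t = (7.5 − 24.0) / -5.1 = 3.24 s
v² = v₀² + 2aΔx → Δx = (7.5² − 24.0²)/(2·-5.1) = 51.0 m

Phase 2 (accelerating): v₀ = 7.50 m/s, a = 3.3 m/s².
v² = v₀² + 2aΔx = 7.50² + 2·3.3·143 = 1000 → v = 31.6 m/s
t = (v − v₀)/a = (31.6 − 7.50)/3.3 = 7.31 s

Phase 3 (accelerating): v₀ = 31.6 m/s, a = 3 m/s².
v = v₀ + at = 31.6 + (3)(2.5) = 39.1 m/s
Δx = v₀t + ½at² = 31.6·2.5 + 0.5·3·2.5² = 88.4 m

Phase 4 (decelerating): v₀ = 39.1 m/s, a = -6.2 m/s².
v = v₀ + at → t = (0 − 39.1) / -6.2 = 6.31 s
v² = v₀² + 2aΔx → Δx = (0² − 39.1²)/(2·-6.2) = 123 m
Total distance = 51.0 + 143 + 88.4 + 123 = 406 m

406 m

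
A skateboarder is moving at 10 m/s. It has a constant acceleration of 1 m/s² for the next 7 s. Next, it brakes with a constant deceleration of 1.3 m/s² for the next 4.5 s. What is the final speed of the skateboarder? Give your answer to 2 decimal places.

11.15 m/s

Phase 1 (accelerating): v₀ = 10.0 m/s, a = 1 m/s².
v = v₀ + at = 10.0 + (1)(7) = 17.0 m/s
Δx = v₀t + ½at² = 10.0·7 + 0.5·1·7² = 94.5 m

Phase 2 (decelerating): v₀ = 17.0 m/s, a = -1.3 m/s².
v = v₀ + at = 17.0 + (-1.3)(4.5) = 11.1 m/s
Δx = v₀t + ½at² = 17.0·4.5 + 0.5·-1.3·4.5² = 63.3 m
Final speed = 11.1 m/s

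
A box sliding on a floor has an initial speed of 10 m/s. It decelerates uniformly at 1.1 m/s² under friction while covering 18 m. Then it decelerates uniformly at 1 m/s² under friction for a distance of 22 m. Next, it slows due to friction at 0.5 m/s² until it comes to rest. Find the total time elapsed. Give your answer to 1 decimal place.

Phase 1 (decelerating): v₀ = 10.0 m/s, a = -1.1 m/s².
v² = v₀² + 2aΔx = 10.0² + 2·-1.1·18 = 60.4 → v = 7.77 m/s
t = (v − v₀)/a = (7.77 − 10.0)/-1.1 = 2.03 s

Phase 2 (decelerating): v₀ = 7.77 m/s, a = -1 m/s².
v² = v₀² + 2aΔx = 7.77² + 2·-1·22 = 16.4 → v = 4.05 m/s
t = (v − v₀)/a = (4.05 − 7.77)/-1 = 3.72 s

Phase 3 (decelerating): v₀ = 4.05 m/s, a = -0.5 m/s².
v = v₀ + at → t = (0 − 4.05) / -0.5 = 8.10 s
v² = v₀² + 2aΔx → Δx = (0² − 4.05²)/(2·-0.5) = 16.4 m
Total time = 2.03 + 3.72 + 8.10 = 13.8 s

13.8 s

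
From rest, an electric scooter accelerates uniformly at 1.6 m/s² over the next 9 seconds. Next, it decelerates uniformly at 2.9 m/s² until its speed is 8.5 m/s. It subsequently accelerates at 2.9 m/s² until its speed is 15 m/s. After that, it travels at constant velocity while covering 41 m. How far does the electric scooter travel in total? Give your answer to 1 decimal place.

155.4 m

Phase 1 (accelerating): v₀ = 0 m/s, a = 1.6 m/s².
v = v₀ + at = 0 + (1.6)(9) = 14.4 m/s
Δx = v₀t + ½at² = 0·9 + 0.5·1.6·9² = 64.8 m

Phase 2 (decelerating): v₀ = 14.4 m/s, a = -2.9 m/s².
v = v₀ + at → t = (8.5 − 14.4) / -2.9 = 2.03 s
v² = v₀² + 2aΔx → Δx = (8.5² − 14.4²)/(2·-2.9) = 23.3 m

Phase 3 (accelerating): v₀ = 8.50 m/s, a = 2.9 m/s².
v = v₀ + at → t = (15 − 8.50) / 2.9 = 2.24 s
v² = v₀² + 2aΔx → Δx = (15² − 8.50²)/(2·2.9) = 26.3 m

Phase 4 (constant speed): v₀ = 15.0 m/s, a = 0 m/s².
Constant speed: t = d/v = 41/15.0 = 2.73 s
Total distance = 64.8 + 23.3 + 26.3 + 41.0 = 155 m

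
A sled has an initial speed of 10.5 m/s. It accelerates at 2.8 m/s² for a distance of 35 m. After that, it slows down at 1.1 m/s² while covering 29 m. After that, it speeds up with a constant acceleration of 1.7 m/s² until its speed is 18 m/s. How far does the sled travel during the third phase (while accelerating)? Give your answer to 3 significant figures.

24.0 m

Phase 1 (accelerating): v₀ = 10.5 m/s, a = 2.8 m/s².
v² = v₀² + 2aΔx = 10.5² + 2·2.8·35 = 306 → v = 17.5 m/s
t = (v − v₀)/a = (17.5 − 10.5)/2.8 = 2.50 s

Phase 2 (decelerating): v₀ = 17.5 m/s, a = -1.1 m/s².
v² = v₀² + 2aΔx = 17.5² + 2·-1.1·29 = 242 → v = 15.6 m/s
t = (v − v₀)/a = (15.6 − 17.5)/-1.1 = 1.75 s

Phase 3 (accelerating): v₀ = 15.6 m/s, a = 1.7 m/s².
v = v₀ + at → t = (18 − 15.6) / 1.7 = 1.43 s
v² = v₀² + 2aΔx → Δx = (18² − 15.6²)/(2·1.7) = 24.0 m
Distance in phase 3 = 24.0 m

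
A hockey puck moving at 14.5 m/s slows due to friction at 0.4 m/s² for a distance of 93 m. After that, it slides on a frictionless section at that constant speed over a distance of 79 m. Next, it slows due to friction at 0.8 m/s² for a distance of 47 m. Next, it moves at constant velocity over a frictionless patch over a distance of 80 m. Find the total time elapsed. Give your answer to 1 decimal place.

29.0 s

Phase 1 (decelerating): v₀ = 14.5 m/s, a = -0.4 m/s².
v² = v₀² + 2aΔx = 14.5² + 2·-0.4·93 = 136 → v = 11.7 m/s
t = (v − v₀)/a = (11.7 − 14.5)/-0.4 = 7.11 s

Phase 2 (constant speed): v₀ = 11.7 m/s, a = 0 m/s².
Constant speed: t = d/v = 79/11.7 = 6.78 s

Phase 3 (decelerating): v₀ = 11.7 m/s, a = -0.8 m/s².
v² = v₀² + 2aΔx = 11.7² + 2·-0.8·47 = 60.6 → v = 7.79 m/s
t = (v − v₀)/a = (7.79 − 11.7)/-0.8 = 4.83 s

Phase 4 (constant speed): v₀ = 7.79 m/s, a = 0 m/s².
Constant speed: t = d/v = 80/7.79 = 10.3 s
Total time = 7.11 + 6.78 + 4.83 + 10.3 = 29.0 s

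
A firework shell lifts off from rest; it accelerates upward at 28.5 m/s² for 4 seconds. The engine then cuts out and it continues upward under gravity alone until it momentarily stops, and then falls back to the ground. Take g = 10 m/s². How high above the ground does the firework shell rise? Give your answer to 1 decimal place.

Phase 1 (powered ascent): v₀ = 0 m/s, a = 28.5 m/s².
v = v₀ + at = 0 + (28.5)(4) = 114 m/s
Δx = v₀t + ½at² = 0·4 + 0.5·28.5·4² = 228 m

Phase 2 (coasting upward): v₀ = 114 m/s, a = -10 m/s².
v = v₀ + at → t = (0 − 114) / -10 = 11.4 s
v² = v₀² + 2aΔx → Δx = (0² − 114²)/(2·-10) = 650 m
Maximum height = 228 + 650 = 878 m

877.8 m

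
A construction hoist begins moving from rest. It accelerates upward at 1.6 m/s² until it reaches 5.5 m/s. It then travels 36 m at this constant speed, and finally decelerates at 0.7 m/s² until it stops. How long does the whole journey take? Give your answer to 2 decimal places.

17.84 s

Phase 1 (accelerating): v₀ = 0 m/s, a = 1.6 m/s².
v = v₀ + at → t = (5.5 − 0) / 1.6 = 3.44 s
v² = v₀² + 2aΔx → Δx = (5.5² − 0²)/(2·1.6) = 9.45 m

Phase 2 (constant speed): v₀ = 5.50 m/s, a = 0 m/s².
Constant speed: t = d/v = 36/5.50 = 6.55 s

Phase 3 (decelerating): v₀ = 5.50 m/s, a = -0.7 m/s².
v = v₀ + at → t = (0 − 5.50) / -0.7 = 7.86 s
v² = v₀² + 2aΔx → Δx = (0² − 5.50²)/(2·-0.7) = 21.6 m
Total time = 3.44 + 6.55 + 7.86 = 17.8 s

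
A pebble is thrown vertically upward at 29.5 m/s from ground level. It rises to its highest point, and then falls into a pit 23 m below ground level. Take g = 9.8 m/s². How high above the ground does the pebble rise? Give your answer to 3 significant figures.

44.4 m

Phase 1 (rising): v₀ = 29.5 m/s, a = -9.8 m/s².
v = v₀ + at → t = (0 − 29.5) / -9.8 = 3.01 s
v² = v₀² + 2aΔx → Δx = (0² − 29.5²)/(2·-9.8) = 44.4 m
Maximum height = 44.4 m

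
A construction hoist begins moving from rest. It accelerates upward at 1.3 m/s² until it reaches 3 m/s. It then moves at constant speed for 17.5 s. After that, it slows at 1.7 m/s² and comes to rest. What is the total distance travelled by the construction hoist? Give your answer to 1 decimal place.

58.6 m

Phase 1 (accelerating): v₀ = 0 m/s, a = 1.3 m/s².
v = v₀ + at → t = (3 − 0) / 1.3 = 2.31 s
v² = v₀² + 2aΔx → Δx = (3² − 0²)/(2·1.3) = 3.46 m

Phase 2 (constant speed): v₀ = 3.00 m/s, a = 0 m/s².
v = v₀ + at = 3.00 + (0)(17.5) = 3.00 m/s
Δx = v₀t + ½at² = 3.00·17.5 + 0.5·0·17.5² = 52.5 m

Phase 3 (decelerating): v₀ = 3.00 m/s, a = -1.7 m/s².
v = v₀ + at → t = (0 − 3.00) / -1.7 = 1.76 s
v² = v₀² + 2aΔx → Δx = (0² − 3.00²)/(2·-1.7) = 2.65 m
Total distance = 3.46 + 52.5 + 2.65 = 58.6 m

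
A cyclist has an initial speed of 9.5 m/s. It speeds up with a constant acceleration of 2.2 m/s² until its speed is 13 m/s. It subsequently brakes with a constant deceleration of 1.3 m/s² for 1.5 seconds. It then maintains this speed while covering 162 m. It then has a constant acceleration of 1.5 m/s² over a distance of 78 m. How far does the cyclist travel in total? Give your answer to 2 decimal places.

275.94 m

Phase 1 (accelerating): v₀ = 9.50 m/s, a = 2.2 m/s².
v = v₀ + at → t = (13 − 9.50) / 2.2 = 1.59 s
v² = v₀² + 2aΔx → Δx = (13² − 9.50²)/(2·2.2) = 17.9 m

Phase 2 (decelerating): v₀ = 13.0 m/s, a = -1.3 m/s².
v = v₀ + at = 13.0 + (-1.3)(1.5) = 11.1 m/s
Δx = v₀t + ½at² = 13.0·1.5 + 0.5·-1.3·1.5² = 18.0 m

Phase 3 (constant speed): v₀ = 11.1 m/s, a = 0 m/s².
Constant speed: t = d/v = 162/11.1 = 14.7 s

Phase 4 (accelerating): v₀ = 11.1 m/s, a = 1.5 m/s².
v² = v₀² + 2aΔx = 11.1² + 2·1.5·78 = 356 → v = 18.9 m/s
t = (v − v₀)/a = (18.9 − 11.1)/1.5 = 5.21 s
Total distance = 17.9 + 18.0 + 162 + 78.0 = 276 m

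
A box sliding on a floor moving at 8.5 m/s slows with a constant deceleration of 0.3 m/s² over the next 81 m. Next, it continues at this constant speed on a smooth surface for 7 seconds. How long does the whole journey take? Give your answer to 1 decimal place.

19.1 s

Phase 1 (decelerating): v₀ = 8.50 m/s, a = -0.3 m/s².
v² = v₀² + 2aΔx = 8.50² + 2·-0.3·81 = 23.6 → v = 4.86 m/s
t = (v − v₀)/a = (4.86 − 8.50)/-0.3 = 12.1 s

Phase 2 (constant speed): v₀ = 4.86 m/s, a = 0 m/s².
v = v₀ + at = 4.86 + (0)(7) = 4.86 m/s
Δx = v₀t + ½at² = 4.86·7 + 0.5·0·7² = 34.0 m
Total time = 12.1 + 7.00 = 19.1 s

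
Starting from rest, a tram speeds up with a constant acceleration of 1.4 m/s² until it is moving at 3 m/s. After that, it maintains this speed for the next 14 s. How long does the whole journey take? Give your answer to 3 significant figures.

Phase 1 (accelerating): v₀ = 0 m/s, a = 1.4 m/s².
v = v₀ + at → t = (3 − 0) / 1.4 = 2.14 s
v² = v₀² + 2aΔx → Δx = (3² − 0²)/(2·1.4) = 3.21 m

Phase 2 (constant speed): v₀ = 3.00 m/s, a = 0 m/s².
v = v₀ + at = 3.00 + (0)(14) = 3.00 m/s
Δx = v₀t + ½at² = 3.00·14 + 0.5·0·14² = 42.0 m
Total time = 2.14 + 14.0 = 16.1 s

16.1 s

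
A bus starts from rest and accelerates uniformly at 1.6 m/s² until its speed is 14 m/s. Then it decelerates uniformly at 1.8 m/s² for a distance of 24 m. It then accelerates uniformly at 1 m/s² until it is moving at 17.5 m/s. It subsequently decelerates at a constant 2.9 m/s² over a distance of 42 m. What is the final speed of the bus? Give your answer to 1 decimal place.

Phase 1 (accelerating): v₀ = 0 m/s, a = 1.6 m/s².
v = v₀ + at → t = (14 − 0) / 1.6 = 8.75 s
v² = v₀² + 2aΔx → Δx = (14² − 0²)/(2·1.6) = 61.2 m

Phase 2 (decelerating): v₀ = 14.0 m/s, a = -1.8 m/s².
v² = v₀² + 2aΔx = 14.0² + 2·-1.8·24 = 110 → v = 10.5 m/s
t = (v − v₀)/a = (10.5 − 14.0)/-1.8 = 1.96 s

Phase 3 (accelerating): v₀ = 10.5 m/s, a = 1 m/s².
v = v₀ + at → t = (17.5 − 10.5) / 1 = 7.03 s
v² = v₀² + 2aΔx → Δx = (17.5² − 10.5²)/(2·1) = 98.3 m

Phase 4 (decelerating): v₀ = 17.5 m/s, a = -2.9 m/s².
v² = v₀² + 2aΔx = 17.5² + 2·-2.9·42 = 62.7 → v = 7.92 m/s
t = (v − v₀)/a = (7.92 − 17.5)/-2.9 = 3.31 s
Final speed = 7.92 m/s

7.9 m/s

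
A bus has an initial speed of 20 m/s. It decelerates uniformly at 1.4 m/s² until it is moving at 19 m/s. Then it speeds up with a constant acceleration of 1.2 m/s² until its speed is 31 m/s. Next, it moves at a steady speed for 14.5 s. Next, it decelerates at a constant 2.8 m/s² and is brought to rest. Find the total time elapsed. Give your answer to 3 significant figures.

36.3 s

Phase 1 (decelerating): v₀ = 20.0 m/s, a = -1.4 m/s².
v = v₀ + at → t = (19 − 20.0) / -1.4 = 0.714 s
v² = v₀² + 2aΔx → Δx = (19² − 20.0²)/(2·-1.4) = 13.9 m

Phase 2 (accelerating): v₀ = 19.0 m/s, a = 1.2 m/s².
v = v₀ + at → t = (31 − 19.0) / 1.2 = 10.0 s
v² = v₀² + 2aΔx → Δx = (31² − 19.0²)/(2·1.2) = 250 m

Phase 3 (constant speed): v₀ = 31.0 m/s, a = 0 m/s².
v = v₀ + at = 31.0 + (0)(14.5) = 31.0 m/s
Δx = v₀t + ½at² = 31.0·14.5 + 0.5·0·14.5² = 450 m

Phase 4 (decelerating): v₀ = 31.0 m/s, a = -2.8 m/s².
v = v₀ + at → t = (0 − 31.0) / -2.8 = 11.1 s
v² = v₀² + 2aΔx → Δx = (0² − 31.0²)/(2·-2.8) = 172 m
Total time = 0.714 + 10.0 + 14.5 + 11.1 = 36.3 s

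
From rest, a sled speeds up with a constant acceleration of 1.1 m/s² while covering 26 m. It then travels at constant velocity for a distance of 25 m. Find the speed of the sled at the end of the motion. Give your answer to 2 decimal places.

7.56 m/s

Phase 1 (accelerating): v₀ = 0 m/s, a = 1.1 m/s².
v² = v₀² + 2aΔx = 0² + 2·1.1·26 = 57.2 → v = 7.56 m/s
t = (v − v₀)/a = (7.56 − 0)/1.1 = 6.88 s

Phase 2 (constant speed): v₀ = 7.56 m/s, a = 0 m/s².
Constant speed: t = d/v = 25/7.56 = 3.31 s
Final speed = 7.56 m/s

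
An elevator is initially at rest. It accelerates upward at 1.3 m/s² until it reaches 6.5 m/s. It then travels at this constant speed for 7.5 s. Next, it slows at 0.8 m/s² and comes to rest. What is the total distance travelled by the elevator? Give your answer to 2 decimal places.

91.41 m

Phase 1 (accelerating): v₀ = 0 m/s, a = 1.3 m/s².
v = v₀ + at → t = (6.5 − 0) / 1.3 = 5.00 s
v² = v₀² + 2aΔx → Δx = (6.5² − 0²)/(2·1.3) = 16.2 m

Phase 2 (constant speed): v₀ = 6.50 m/s, a = 0 m/s².
v = v₀ + at = 6.50 + (0)(7.5) = 6.50 m/s
Δx = v₀t + ½at² = 6.50·7.5 + 0.5·0·7.5² = 48.8 m

Phase 3 (decelerating): v₀ = 6.50 m/s, a = -0.8 m/s².
v = v₀ + at → t = (0 − 6.50) / -0.8 = 8.12 s
v² = v₀² + 2aΔx → Δx = (0² − 6.50²)/(2·-0.8) = 26.4 m
Total distance = 16.2 + 48.8 + 26.4 = 91.4 m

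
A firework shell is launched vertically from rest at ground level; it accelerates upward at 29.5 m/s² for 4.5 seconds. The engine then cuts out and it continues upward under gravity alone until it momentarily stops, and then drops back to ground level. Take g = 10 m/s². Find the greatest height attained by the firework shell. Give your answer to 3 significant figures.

1180 m

Phase 1 (powered ascent): v₀ = 0 m/s, a = 29.5 m/s².
v = v₀ + at = 0 + (29.5)(4.5) = 133 m/s
Δx = v₀t + ½at² = 0·4.5 + 0.5·29.5·4.5² = 299 m

Phase 2 (coasting upward): v₀ = 133 m/s, a = -10 m/s².
v = v₀ + at → t = (0 − 133) / -10 = 13.3 s
v² = v₀² + 2aΔx → Δx = (0² − 133²)/(2·-10) = 881 m
Maximum height = 299 + 881 = 1180 m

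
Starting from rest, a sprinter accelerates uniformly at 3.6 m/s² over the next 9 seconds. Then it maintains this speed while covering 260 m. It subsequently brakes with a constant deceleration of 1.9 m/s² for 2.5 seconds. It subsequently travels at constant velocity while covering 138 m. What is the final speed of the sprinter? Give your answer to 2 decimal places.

Phase 1 (accelerating): v₀ = 0 m/s, a = 3.6 m/s².
v = v₀ + at = 0 + (3.6)(9) = 32.4 m/s
Δx = v₀t + ½at² = 0·9 + 0.5·3.6·9² = 146 m

Phase 2 (constant speed): v₀ = 32.4 m/s, a = 0 m/s².
Constant speed: t = d/v = 260/32.4 = 8.02 s

Phase 3 (decelerating): v₀ = 32.4 m/s, a = -1.9 m/s².
v = v₀ + at = 32.4 + (-1.9)(2.5) = 27.6 m/s
Δx = v₀t + ½at² = 32.4·2.5 + 0.5·-1.9·2.5² = 75.1 m

Phase 4 (constant speed): v₀ = 27.6 m/s, a = 0 m/s².
Constant speed: t = d/v = 138/27.6 = 4.99 s
Final speed = 27.6 m/s

27.65 m/s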